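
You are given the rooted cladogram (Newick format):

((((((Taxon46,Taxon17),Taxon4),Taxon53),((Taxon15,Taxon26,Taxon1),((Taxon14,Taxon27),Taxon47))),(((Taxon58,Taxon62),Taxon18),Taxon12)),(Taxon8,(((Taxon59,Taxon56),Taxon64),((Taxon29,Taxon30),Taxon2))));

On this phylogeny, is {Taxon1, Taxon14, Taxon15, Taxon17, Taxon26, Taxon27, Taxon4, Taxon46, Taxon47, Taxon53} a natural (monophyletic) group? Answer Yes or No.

Yes

The most recent common ancestor of these taxa subtends ((((Taxon46,Taxon17),Taxon4),Taxon53),((Taxon15,Taxon26,Taxon1),((Taxon14,Taxon27),Taxon47))).
That clade has exactly 10 tips — every listed taxon and nothing else — so the group is monophyletic.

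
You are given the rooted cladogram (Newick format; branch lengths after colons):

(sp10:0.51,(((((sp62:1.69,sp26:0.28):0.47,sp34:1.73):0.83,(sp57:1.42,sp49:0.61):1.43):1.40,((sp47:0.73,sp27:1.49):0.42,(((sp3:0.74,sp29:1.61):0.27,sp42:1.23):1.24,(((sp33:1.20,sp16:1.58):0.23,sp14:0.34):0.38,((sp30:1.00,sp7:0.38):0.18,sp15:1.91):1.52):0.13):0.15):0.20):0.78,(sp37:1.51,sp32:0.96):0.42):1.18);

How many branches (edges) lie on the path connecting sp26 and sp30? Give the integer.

10

The MRCA of sp26 and sp30 is the node subtending ((((sp62,sp26),sp34),(sp57,sp49)),((sp47,sp27),(((sp3,sp29),sp42),(((sp33,sp16),sp14),((sp30,sp7),sp15))))).
From sp26 up to that node: 4 branches. From sp30 up to the same node: 6 branches. Total: 4 + 6 = 10.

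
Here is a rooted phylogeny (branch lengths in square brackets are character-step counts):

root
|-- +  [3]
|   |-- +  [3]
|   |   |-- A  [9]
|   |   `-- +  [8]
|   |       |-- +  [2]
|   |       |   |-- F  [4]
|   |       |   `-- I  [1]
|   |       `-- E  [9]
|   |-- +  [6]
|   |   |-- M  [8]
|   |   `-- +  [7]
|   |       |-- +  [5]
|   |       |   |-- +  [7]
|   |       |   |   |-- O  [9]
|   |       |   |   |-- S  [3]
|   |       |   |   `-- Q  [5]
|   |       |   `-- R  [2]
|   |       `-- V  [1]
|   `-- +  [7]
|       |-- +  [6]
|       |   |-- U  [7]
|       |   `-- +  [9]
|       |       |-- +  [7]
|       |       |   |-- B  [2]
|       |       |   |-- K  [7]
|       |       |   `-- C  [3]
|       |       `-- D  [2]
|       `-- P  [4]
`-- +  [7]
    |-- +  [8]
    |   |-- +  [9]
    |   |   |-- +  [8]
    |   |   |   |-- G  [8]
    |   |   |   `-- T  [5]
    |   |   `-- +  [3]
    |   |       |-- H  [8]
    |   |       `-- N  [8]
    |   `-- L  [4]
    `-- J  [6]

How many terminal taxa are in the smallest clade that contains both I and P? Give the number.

16

The MRCA of I and P is the node subtending ((A,((F,I),E)),(M,(((O,S,Q),R),V)),((U,((B,K,C),D)),P)).
That clade contains 16 terminal taxa: A, B, C, D, E, F, I, K, M, O, P, Q, R, S, U, V.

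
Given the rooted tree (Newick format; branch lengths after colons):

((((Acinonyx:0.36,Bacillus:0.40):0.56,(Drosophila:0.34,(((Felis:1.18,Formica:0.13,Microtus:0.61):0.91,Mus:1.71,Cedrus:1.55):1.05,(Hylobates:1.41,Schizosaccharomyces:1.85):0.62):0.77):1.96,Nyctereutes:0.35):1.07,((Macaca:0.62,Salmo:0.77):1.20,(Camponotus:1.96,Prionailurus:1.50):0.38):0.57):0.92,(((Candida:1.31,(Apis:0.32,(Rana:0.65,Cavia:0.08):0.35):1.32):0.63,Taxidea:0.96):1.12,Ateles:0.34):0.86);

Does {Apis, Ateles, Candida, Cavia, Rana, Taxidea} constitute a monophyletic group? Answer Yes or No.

The most recent common ancestor of these taxa subtends (((Candida,(Apis,(Rana,Cavia))),Taxidea),Ateles).
That clade has exactly 6 tips — every listed taxon and nothing else — so the group is monophyletic.

Yes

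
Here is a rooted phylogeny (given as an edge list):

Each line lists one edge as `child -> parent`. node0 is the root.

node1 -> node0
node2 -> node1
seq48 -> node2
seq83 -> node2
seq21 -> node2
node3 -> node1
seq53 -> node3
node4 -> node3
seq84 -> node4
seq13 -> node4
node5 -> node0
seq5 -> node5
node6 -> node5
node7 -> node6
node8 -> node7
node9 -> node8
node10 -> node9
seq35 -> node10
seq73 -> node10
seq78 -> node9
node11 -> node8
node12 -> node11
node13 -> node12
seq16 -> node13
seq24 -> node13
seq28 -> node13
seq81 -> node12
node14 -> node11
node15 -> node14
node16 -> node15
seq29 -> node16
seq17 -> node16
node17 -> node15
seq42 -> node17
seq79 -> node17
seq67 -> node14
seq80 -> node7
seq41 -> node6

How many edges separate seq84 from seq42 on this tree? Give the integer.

The MRCA of seq84 and seq42 is the root of the tree.
From seq84 up to that node: 4 branches. From seq42 up to the same node: 9 branches. Total: 4 + 9 = 13.

13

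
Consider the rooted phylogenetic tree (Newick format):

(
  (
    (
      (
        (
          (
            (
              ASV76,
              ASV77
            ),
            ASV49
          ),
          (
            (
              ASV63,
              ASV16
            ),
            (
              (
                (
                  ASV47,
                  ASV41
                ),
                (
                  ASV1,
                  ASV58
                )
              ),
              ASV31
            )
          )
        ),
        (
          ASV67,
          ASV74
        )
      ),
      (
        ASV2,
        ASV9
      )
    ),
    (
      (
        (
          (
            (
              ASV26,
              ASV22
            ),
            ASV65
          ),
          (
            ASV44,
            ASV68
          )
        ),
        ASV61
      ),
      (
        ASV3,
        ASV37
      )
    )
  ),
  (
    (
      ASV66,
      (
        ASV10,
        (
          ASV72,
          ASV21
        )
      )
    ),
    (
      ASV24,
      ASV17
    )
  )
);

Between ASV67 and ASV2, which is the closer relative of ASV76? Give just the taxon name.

ASV67

The MRCA of ASV76 and ASV67 subtends ((((ASV76,ASV77),ASV49),((ASV63,ASV16),(((ASV47,ASV41),(ASV1,ASV58)),ASV31))),(ASV67,ASV74)) (12 taxa).
The MRCA of ASV76 and ASV2 subtends (((((ASV76,ASV77),ASV49),((ASV63,ASV16),(((ASV47,ASV41),(ASV1,ASV58)),ASV31))),(ASV67,ASV74)),(ASV2,ASV9)) (14 taxa).
The first is nested inside the second, so ASV76 shares a more recent common ancestor with ASV67.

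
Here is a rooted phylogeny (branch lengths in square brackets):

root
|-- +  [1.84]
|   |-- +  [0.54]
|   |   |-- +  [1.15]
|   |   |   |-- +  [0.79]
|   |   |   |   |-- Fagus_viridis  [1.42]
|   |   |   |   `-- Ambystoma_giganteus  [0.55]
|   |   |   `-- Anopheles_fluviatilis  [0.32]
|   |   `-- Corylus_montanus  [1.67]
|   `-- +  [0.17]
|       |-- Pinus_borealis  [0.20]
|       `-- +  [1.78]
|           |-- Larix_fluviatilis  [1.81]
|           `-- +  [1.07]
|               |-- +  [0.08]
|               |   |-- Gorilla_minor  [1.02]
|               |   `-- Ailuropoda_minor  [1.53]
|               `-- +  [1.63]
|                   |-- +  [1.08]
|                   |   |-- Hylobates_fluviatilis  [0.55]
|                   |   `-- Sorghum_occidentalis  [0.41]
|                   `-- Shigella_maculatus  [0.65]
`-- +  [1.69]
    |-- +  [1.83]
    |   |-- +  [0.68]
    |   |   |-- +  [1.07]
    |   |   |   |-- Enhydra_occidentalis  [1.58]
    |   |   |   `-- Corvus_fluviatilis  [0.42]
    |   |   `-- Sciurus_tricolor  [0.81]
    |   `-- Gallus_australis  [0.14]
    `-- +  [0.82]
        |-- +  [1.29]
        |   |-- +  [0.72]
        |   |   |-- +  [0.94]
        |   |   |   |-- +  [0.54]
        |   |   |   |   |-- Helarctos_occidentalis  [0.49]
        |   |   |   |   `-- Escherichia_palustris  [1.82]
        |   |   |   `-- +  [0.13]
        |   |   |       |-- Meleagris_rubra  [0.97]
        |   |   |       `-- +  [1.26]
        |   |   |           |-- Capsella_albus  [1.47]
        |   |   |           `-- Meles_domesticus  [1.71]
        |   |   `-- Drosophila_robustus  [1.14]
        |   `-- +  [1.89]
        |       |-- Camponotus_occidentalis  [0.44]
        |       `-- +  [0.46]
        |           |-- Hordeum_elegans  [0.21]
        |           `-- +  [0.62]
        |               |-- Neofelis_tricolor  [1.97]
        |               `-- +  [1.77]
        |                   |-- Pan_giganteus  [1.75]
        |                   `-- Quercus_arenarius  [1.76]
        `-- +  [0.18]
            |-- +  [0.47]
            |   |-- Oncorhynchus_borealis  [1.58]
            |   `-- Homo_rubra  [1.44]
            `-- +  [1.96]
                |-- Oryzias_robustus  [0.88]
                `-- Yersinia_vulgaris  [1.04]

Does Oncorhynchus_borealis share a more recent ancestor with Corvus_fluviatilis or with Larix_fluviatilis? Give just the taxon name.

Corvus_fluviatilis

The MRCA of Oncorhynchus_borealis and Corvus_fluviatilis subtends ((((Enhydra_occidentalis,Corvus_fluviatilis),Sciurus_tricolor),Gallus_australis),(((((Helarctos_occidentalis,Escherichia_palustris),(Meleagris_rubra,(Capsella_albus,Meles_domesticus))),Drosophila_robustus),(Camponotus_occidentalis,(Hordeum_elegans,(Neofelis_tricolor,(Pan_giganteus,Quercus_arenarius))))),((Oncorhynchus_borealis,Homo_rubra),(Oryzias_robustus,Yersinia_vulgaris)))) (19 taxa).
The MRCA of Oncorhynchus_borealis and Larix_fluviatilis is the root, subtending the entire tree (30 taxa).
The first is nested inside the second, so Oncorhynchus_borealis shares a more recent common ancestor with Corvus_fluviatilis.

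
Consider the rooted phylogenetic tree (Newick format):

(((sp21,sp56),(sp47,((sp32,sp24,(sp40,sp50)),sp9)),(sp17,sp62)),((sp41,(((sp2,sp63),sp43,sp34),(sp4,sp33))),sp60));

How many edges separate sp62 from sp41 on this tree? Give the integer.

6

The MRCA of sp62 and sp41 is the root of the tree.
From sp62 up to that node: 3 branches. From sp41 up to the same node: 3 branches. Total: 3 + 3 = 6.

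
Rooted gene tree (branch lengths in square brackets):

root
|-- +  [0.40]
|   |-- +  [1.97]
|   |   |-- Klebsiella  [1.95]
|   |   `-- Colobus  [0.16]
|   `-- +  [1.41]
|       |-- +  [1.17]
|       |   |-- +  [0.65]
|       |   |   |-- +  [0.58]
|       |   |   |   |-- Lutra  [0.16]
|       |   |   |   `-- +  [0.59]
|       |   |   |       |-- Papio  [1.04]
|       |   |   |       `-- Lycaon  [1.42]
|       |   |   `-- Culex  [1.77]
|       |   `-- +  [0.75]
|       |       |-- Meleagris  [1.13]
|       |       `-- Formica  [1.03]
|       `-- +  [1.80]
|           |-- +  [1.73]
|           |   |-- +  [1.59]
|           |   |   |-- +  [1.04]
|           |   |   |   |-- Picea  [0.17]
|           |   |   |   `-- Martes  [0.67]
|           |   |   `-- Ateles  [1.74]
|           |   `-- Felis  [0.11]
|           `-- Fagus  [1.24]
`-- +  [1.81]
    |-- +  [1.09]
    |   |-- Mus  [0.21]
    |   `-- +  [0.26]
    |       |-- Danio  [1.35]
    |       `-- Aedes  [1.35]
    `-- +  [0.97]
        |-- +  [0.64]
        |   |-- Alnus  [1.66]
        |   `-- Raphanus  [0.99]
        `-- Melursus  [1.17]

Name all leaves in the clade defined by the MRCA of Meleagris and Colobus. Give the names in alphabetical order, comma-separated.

Tracing Meleagris: it sits inside (Meleagris,Formica).
Tracing Colobus: it sits inside (Klebsiella,Colobus).
The smallest clade enclosing both is ((Klebsiella,Colobus),((((Lutra,(Papio,Lycaon)),Culex),(Meleagris,Formica)),((((Picea,Martes),Ateles),Felis),Fagus))); the answer is its 13 terminal taxa in alphabetical order.

Ateles, Colobus, Culex, Fagus, Felis, Formica, Klebsiella, Lutra, Lycaon, Martes, Meleagris, Papio, Picea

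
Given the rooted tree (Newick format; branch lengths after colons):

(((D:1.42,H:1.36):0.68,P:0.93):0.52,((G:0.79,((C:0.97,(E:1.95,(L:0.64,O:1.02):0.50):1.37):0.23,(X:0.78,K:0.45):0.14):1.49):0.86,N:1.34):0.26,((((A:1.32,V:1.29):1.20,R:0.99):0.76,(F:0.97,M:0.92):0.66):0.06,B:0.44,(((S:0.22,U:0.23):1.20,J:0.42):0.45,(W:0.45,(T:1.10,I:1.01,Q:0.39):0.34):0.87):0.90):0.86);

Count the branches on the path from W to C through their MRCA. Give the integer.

The MRCA of W and C is the root of the tree.
From W up to that node: 4 branches. From C up to the same node: 5 branches. Total: 4 + 5 = 9.

9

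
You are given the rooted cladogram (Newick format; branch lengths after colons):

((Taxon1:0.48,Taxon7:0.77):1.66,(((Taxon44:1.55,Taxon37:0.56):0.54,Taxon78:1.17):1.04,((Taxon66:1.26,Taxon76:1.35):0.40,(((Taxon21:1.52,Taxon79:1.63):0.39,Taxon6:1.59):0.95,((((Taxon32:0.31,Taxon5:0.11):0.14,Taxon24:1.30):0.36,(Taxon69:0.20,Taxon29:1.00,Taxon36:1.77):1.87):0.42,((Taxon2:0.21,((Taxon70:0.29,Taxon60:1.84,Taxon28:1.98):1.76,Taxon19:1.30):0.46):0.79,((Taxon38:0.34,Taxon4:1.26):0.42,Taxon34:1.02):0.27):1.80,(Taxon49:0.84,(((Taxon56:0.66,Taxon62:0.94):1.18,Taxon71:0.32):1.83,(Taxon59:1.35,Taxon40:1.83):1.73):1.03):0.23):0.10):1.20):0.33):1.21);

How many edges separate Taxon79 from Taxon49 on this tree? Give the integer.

The MRCA of Taxon79 and Taxon49 is the node subtending (((Taxon21,Taxon79),Taxon6),((((Taxon32,Taxon5),Taxon24),(Taxon69,Taxon29,Taxon36)),((Taxon2,((Taxon70,Taxon60,Taxon28),Taxon19)),((Taxon38,Taxon4),Taxon34)),(Taxon49,(((Taxon56,Taxon62),Taxon71),(Taxon59,Taxon40))))).
From Taxon79 up to that node: 3 branches. From Taxon49 up to the same node: 3 branches. Total: 3 + 3 = 6.

6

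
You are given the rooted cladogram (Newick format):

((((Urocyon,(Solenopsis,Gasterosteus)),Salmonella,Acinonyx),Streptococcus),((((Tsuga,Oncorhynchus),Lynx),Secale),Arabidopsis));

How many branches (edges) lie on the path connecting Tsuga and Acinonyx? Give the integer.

8

The MRCA of Tsuga and Acinonyx is the root of the tree.
From Tsuga up to that node: 5 branches. From Acinonyx up to the same node: 3 branches. Total: 5 + 3 = 8.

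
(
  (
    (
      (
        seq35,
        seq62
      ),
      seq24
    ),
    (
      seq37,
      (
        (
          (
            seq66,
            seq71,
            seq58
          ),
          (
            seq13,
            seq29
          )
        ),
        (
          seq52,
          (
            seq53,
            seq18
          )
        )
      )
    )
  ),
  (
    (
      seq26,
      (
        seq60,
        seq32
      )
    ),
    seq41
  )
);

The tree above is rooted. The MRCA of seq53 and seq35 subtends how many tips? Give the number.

12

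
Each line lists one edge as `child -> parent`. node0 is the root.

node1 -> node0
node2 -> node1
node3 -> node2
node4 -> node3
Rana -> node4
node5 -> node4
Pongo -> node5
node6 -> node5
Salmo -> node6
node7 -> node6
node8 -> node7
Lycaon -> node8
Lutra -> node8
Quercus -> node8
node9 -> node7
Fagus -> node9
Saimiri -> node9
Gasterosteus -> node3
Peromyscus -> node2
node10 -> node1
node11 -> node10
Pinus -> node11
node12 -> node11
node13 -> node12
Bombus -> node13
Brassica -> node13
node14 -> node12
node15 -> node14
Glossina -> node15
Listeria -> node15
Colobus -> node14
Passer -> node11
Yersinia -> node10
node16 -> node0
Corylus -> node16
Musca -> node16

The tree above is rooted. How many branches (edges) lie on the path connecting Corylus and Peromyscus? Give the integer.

5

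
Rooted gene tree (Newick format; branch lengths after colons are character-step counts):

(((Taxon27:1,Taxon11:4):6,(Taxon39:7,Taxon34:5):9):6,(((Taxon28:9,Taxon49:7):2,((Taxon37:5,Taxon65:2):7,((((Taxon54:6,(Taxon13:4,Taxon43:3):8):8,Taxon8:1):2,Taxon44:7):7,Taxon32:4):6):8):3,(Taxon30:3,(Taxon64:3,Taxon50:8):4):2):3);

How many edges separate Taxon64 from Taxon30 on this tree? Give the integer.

3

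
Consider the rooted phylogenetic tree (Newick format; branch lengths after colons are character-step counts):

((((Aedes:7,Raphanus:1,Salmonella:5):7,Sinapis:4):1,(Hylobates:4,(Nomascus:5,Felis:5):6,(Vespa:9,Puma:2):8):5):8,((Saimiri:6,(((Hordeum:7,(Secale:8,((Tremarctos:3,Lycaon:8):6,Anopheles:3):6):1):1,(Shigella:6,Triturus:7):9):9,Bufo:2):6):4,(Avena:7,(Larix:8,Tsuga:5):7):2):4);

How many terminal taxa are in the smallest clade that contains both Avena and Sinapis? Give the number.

21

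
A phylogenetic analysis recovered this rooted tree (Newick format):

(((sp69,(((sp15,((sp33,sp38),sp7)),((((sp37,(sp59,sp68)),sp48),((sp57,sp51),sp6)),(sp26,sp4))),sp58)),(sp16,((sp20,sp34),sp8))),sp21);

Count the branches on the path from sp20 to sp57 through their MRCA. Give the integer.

12

The MRCA of sp20 and sp57 is the node subtending ((sp69,(((sp15,((sp33,sp38),sp7)),((((sp37,(sp59,sp68)),sp48),((sp57,sp51),sp6)),(sp26,sp4))),sp58)),(sp16,((sp20,sp34),sp8))).
From sp20 up to that node: 4 branches. From sp57 up to the same node: 8 branches. Total: 4 + 8 = 12.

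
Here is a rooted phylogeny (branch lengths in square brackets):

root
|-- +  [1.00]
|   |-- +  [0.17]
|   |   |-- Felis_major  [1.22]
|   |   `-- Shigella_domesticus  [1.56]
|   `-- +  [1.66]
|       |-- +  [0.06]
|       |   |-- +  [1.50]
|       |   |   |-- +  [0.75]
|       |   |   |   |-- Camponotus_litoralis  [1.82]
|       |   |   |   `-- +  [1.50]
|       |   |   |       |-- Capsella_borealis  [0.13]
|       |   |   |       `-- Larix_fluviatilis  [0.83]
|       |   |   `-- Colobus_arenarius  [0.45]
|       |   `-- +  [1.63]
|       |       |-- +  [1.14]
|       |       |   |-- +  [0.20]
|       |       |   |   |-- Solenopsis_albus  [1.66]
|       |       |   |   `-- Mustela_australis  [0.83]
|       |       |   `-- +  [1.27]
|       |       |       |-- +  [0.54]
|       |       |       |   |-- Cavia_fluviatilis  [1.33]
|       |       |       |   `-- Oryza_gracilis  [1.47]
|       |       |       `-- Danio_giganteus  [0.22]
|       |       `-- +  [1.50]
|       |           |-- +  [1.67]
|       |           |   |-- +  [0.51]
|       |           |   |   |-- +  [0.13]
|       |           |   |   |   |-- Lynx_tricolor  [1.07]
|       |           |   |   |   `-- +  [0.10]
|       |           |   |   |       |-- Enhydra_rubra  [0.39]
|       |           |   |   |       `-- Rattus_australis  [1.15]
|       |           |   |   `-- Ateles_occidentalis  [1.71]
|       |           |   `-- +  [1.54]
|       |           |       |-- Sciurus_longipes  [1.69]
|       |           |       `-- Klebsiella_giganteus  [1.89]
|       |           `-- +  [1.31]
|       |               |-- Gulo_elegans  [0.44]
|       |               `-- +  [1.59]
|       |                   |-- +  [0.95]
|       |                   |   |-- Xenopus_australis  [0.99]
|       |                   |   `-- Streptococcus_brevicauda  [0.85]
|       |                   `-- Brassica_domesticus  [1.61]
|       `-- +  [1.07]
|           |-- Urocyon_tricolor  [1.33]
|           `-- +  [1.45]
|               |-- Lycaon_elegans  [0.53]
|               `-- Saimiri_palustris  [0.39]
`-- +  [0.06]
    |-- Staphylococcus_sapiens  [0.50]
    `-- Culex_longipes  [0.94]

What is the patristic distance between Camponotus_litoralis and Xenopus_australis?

12.04

The path runs Camponotus_litoralis → … → MRCA → … → Xenopus_australis; the MRCA is the node subtending (((Camponotus_litoralis,(Capsella_borealis,Larix_fluviatilis)),Colobus_arenarius),(((Solenopsis_albus,Mustela_australis),((Cavia_fluviatilis,Oryza_gracilis),Danio_giganteus)),((((Lynx_tricolor,(Enhydra_rubra,Rattus_australis)),Ateles_occidentalis),(Sciurus_longipes,Klebsiella_giganteus)),(Gulo_elegans,((Xenopus_australis,Streptococcus_brevicauda),Brassica_domesticus))))).
Branch lengths along that path: 1.82 + 0.75 + 1.50 + 1.63 + 1.50 + 1.31 + 1.59 + 0.95 + 0.99 = 12.04.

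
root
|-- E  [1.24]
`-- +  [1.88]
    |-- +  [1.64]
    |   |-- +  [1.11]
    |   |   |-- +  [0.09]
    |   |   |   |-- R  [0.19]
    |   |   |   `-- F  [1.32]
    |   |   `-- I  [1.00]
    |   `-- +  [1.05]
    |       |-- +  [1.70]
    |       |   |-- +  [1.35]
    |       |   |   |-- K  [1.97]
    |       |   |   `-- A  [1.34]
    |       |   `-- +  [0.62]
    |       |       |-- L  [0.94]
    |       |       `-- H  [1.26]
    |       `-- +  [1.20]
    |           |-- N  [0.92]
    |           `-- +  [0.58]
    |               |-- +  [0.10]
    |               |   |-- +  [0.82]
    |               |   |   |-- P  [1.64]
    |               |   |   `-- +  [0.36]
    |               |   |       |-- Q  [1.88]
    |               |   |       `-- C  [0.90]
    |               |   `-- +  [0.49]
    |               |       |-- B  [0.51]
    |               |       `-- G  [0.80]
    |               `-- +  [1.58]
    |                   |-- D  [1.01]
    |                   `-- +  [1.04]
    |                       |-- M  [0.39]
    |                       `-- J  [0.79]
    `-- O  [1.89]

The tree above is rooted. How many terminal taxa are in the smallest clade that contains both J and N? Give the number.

9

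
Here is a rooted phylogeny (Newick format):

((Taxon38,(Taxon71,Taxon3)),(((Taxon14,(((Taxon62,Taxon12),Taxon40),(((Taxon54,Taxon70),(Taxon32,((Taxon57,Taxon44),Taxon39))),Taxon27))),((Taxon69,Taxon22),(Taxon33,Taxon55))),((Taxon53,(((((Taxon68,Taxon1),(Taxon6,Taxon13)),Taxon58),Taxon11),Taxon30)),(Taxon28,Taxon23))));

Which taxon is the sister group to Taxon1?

Taxon68

Taxon1 attaches to the tree at the node subtending (Taxon68,Taxon1).
The other lineage descending from that same node — the sister group — is the single tip Taxon68.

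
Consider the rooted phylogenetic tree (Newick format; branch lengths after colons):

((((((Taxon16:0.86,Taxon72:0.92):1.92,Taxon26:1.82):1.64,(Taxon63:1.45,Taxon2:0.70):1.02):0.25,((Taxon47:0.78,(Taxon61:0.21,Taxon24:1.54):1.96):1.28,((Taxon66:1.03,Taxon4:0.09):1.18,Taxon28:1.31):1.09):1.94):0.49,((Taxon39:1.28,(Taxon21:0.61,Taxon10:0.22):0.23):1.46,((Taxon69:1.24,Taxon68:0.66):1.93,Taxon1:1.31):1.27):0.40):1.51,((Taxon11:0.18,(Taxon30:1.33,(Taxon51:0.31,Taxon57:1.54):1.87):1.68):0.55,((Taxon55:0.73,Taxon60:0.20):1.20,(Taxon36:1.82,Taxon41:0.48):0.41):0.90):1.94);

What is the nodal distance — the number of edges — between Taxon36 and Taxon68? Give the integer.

9

The MRCA of Taxon36 and Taxon68 is the root of the tree.
From Taxon36 up to that node: 4 branches. From Taxon68 up to the same node: 5 branches. Total: 4 + 5 = 9.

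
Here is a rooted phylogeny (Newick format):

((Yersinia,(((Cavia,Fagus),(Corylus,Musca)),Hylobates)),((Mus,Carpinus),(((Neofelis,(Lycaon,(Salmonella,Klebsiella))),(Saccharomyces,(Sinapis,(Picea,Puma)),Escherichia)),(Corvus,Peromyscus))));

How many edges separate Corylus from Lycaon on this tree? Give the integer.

The MRCA of Corylus and Lycaon is the root of the tree.
From Corylus up to that node: 5 branches. From Lycaon up to the same node: 6 branches. Total: 5 + 6 = 11.

11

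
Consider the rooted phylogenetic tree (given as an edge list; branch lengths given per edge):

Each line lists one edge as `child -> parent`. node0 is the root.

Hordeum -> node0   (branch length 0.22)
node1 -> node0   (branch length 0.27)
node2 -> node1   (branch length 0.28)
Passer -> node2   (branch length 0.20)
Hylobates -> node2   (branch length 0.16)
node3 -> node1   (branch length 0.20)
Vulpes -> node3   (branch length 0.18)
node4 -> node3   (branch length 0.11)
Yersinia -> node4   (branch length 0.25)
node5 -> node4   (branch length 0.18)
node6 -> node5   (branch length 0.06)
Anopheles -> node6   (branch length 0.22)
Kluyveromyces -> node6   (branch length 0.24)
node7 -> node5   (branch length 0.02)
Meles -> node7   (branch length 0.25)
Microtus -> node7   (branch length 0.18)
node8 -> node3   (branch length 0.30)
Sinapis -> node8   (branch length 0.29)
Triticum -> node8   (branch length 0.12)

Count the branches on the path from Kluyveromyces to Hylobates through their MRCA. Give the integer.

The MRCA of Kluyveromyces and Hylobates is the node subtending ((Passer,Hylobates),(Vulpes,(Yersinia,((Anopheles,Kluyveromyces),(Meles,Microtus))),(Sinapis,Triticum))).
From Kluyveromyces up to that node: 5 branches. From Hylobates up to the same node: 2 branches. Total: 5 + 2 = 7.

7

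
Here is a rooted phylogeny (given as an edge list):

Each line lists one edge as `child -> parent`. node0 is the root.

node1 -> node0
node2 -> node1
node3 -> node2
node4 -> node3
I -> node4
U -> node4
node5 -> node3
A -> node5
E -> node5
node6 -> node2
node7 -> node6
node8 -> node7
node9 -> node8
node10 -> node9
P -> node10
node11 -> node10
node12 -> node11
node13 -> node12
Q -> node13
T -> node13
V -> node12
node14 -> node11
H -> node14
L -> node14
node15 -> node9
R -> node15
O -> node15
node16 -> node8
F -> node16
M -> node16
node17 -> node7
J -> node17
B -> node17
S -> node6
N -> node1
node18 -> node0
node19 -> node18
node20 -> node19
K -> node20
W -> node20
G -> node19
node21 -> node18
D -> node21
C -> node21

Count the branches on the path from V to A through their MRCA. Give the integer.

11

The MRCA of V and A is the node subtending (((I,U),(A,E)),(((((P,(((Q,T),V),(H,L))),(R,O)),(F,M)),(J,B)),S)).
From V up to that node: 8 branches. From A up to the same node: 3 branches. Total: 8 + 3 = 11.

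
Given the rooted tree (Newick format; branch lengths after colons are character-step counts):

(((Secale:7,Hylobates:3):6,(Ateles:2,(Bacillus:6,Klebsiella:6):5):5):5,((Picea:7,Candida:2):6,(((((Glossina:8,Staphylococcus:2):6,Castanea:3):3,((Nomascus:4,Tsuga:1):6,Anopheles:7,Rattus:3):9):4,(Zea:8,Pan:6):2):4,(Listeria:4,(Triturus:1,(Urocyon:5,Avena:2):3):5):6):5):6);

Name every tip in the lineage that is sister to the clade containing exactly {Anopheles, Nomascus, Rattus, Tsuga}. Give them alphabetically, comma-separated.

Castanea, Glossina, Staphylococcus

The clade containing exactly {Anopheles, Nomascus, Rattus, Tsuga} attaches to the tree at the node subtending (((Glossina,Staphylococcus),Castanea),((Nomascus,Tsuga),Anopheles,Rattus)).
The other lineage descending from that same node — the sister group — is ((Glossina,Staphylococcus),Castanea); its 3 tips in alphabetical order are the answer.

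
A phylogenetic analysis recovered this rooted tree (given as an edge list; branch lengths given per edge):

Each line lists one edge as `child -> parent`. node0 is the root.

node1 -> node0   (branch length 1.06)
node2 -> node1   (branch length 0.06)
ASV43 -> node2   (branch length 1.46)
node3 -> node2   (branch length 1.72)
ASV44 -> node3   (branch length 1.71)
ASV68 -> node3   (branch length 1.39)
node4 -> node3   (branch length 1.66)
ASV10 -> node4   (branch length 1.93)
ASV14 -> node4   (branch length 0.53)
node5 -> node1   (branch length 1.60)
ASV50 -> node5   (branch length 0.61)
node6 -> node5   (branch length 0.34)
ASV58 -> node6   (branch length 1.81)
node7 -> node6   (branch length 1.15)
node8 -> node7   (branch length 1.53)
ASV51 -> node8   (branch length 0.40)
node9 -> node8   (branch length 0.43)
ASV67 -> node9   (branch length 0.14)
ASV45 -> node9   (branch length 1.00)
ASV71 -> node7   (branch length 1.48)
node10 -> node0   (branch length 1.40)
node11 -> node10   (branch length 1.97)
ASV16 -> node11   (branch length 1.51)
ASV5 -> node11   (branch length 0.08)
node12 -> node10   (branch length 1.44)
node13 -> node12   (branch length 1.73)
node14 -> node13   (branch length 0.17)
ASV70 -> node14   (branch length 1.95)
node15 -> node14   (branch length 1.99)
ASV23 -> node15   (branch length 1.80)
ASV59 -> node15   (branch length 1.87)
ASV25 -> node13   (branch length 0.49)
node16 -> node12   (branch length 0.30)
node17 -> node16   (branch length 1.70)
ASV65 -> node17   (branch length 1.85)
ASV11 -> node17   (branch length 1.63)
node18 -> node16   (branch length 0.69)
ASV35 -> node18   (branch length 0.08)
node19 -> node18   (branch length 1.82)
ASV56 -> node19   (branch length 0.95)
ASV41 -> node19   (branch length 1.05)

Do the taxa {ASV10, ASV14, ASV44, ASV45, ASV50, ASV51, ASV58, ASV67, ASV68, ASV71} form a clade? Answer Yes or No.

The MRCA of the listed taxa subtends ((ASV43,(ASV44,ASV68,(ASV10,ASV14))),(ASV50,(ASV58,((ASV51,(ASV67,ASV45)),ASV71)))).
That clade also contains ASV43, which is not in the proposed group, so the group is not monophyletic.

No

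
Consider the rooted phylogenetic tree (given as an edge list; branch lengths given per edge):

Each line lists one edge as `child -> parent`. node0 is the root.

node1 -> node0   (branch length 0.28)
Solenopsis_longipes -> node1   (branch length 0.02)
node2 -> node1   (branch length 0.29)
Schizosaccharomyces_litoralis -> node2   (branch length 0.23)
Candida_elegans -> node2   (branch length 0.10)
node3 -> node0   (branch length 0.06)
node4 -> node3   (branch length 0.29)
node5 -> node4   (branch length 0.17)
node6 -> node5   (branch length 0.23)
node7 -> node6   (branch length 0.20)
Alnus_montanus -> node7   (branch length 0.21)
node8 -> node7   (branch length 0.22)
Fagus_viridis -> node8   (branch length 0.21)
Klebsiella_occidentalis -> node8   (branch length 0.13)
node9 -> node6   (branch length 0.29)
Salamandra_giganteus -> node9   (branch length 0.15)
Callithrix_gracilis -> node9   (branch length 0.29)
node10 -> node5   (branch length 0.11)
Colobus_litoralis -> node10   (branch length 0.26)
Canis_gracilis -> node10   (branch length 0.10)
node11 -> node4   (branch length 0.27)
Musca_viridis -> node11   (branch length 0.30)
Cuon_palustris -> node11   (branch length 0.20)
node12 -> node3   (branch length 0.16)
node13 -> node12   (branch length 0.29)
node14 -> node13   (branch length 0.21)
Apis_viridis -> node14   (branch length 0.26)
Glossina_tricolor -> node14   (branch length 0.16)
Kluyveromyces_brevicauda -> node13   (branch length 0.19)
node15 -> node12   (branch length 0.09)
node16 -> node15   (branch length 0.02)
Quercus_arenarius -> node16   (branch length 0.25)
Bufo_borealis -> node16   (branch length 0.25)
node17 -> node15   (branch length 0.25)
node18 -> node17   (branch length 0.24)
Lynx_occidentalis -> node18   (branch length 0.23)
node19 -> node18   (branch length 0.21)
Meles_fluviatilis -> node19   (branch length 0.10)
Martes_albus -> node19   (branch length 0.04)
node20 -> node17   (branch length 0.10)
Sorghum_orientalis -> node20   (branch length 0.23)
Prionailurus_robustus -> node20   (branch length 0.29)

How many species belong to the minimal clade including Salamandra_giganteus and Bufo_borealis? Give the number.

The MRCA of Salamandra_giganteus and Bufo_borealis is the node subtending (((((Alnus_montanus,(Fagus_viridis,Klebsiella_occidentalis)),(Salamandra_giganteus,Callithrix_gracilis)),(Colobus_litoralis,Canis_gracilis)),(Musca_viridis,Cuon_palustris)),(((Apis_viridis,Glossina_tricolor),Kluyveromyces_brevicauda),((Quercus_arenarius,Bufo_borealis),((Lynx_occidentalis,(Meles_fluviatilis,Martes_albus)),(Sorghum_orientalis,Prionailurus_robustus))))).
That clade contains 19 terminal taxa: Alnus_montanus, Apis_viridis, Bufo_borealis, Callithrix_gracilis, Canis_gracilis, Colobus_litoralis, Cuon_palustris, Fagus_viridis, Glossina_tricolor, Klebsiella_occidentalis, Kluyveromyces_brevicauda, Lynx_occidentalis, Martes_albus, Meles_fluviatilis, Musca_viridis, Prionailurus_robustus, Quercus_arenarius, Salamandra_giganteus, Sorghum_orientalis.

19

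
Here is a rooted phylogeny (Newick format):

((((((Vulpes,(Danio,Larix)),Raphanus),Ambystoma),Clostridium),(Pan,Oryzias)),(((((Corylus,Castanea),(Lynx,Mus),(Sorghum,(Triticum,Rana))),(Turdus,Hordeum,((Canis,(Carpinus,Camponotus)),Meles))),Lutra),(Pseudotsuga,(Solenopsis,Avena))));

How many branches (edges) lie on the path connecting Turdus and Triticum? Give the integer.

6

The MRCA of Turdus and Triticum is the node subtending (((Corylus,Castanea),(Lynx,Mus),(Sorghum,(Triticum,Rana))),(Turdus,Hordeum,((Canis,(Carpinus,Camponotus)),Meles))).
From Turdus up to that node: 2 branches. From Triticum up to the same node: 4 branches. Total: 2 + 4 = 6.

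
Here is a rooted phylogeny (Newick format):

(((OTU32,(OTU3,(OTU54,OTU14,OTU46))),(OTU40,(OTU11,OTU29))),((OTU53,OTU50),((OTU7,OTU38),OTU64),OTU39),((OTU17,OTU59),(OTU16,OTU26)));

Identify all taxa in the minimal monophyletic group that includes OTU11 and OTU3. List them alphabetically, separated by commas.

OTU11, OTU14, OTU29, OTU3, OTU32, OTU40, OTU46, OTU54

Tracing OTU11: it sits inside (OTU11,OTU29).
Tracing OTU3: it sits inside (OTU3,(OTU54,OTU14,OTU46)).
The smallest clade enclosing both is ((OTU32,(OTU3,(OTU54,OTU14,OTU46))),(OTU40,(OTU11,OTU29))); the answer is its 8 terminal taxa in alphabetical order.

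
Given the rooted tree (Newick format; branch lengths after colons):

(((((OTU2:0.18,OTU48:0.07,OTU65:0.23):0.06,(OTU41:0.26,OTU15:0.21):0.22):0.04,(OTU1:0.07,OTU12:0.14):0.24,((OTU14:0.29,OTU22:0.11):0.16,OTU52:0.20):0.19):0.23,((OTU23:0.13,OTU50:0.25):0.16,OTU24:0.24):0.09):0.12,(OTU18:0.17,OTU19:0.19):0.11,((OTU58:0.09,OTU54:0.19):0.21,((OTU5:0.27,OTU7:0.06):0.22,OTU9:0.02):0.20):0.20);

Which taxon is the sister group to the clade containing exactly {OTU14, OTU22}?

OTU52

The clade containing exactly {OTU14, OTU22} attaches to the tree at the node subtending ((OTU14,OTU22),OTU52).
The other lineage descending from that same node — the sister group — is the single tip OTU52.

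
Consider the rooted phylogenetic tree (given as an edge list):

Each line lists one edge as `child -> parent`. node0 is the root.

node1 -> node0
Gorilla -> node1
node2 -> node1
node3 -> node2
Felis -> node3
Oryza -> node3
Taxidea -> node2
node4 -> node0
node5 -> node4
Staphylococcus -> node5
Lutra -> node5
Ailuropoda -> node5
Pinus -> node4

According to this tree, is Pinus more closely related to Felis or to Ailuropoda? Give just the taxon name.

Ailuropoda

The MRCA of Pinus and Ailuropoda subtends ((Staphylococcus,Lutra,Ailuropoda),Pinus) (4 taxa).
The MRCA of Pinus and Felis is the root, subtending the entire tree (8 taxa).
The first is nested inside the second, so Pinus shares a more recent common ancestor with Ailuropoda.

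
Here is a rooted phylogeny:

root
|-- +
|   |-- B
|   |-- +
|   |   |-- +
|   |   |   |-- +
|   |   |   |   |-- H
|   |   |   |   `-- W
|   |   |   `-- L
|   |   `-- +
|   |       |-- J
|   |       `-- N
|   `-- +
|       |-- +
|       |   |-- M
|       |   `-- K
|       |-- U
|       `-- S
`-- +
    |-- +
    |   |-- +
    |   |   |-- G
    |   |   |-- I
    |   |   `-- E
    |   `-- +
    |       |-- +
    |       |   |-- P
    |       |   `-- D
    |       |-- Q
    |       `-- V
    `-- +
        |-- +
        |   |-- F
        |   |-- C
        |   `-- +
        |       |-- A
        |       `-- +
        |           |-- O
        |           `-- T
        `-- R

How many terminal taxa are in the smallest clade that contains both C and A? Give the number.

5

The MRCA of C and A is the node subtending (F,C,(A,(O,T))).
That clade contains 5 terminal taxa: A, C, F, O, T.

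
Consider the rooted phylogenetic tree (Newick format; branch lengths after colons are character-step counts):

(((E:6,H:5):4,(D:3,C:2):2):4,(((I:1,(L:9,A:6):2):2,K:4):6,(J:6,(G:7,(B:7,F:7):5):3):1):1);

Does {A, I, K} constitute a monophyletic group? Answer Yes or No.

The MRCA of the listed taxa subtends ((I,(L,A)),K).
That clade also contains L, which is not in the proposed group, so the group is not monophyletic.

No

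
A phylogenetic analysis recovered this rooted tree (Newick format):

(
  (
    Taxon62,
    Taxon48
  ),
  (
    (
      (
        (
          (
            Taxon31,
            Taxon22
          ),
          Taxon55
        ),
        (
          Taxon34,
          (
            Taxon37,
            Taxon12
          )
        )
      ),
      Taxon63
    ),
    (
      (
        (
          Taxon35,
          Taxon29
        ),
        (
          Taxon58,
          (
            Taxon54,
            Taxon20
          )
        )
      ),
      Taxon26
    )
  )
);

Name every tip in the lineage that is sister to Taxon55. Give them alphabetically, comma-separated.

Taxon55 attaches to the tree at the node subtending ((Taxon31,Taxon22),Taxon55).
The other lineage descending from that same node — the sister group — is (Taxon31,Taxon22); its 2 tips in alphabetical order are the answer.

Taxon22, Taxon31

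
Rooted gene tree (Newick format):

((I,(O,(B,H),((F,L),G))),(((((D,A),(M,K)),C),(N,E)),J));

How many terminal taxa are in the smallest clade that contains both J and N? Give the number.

8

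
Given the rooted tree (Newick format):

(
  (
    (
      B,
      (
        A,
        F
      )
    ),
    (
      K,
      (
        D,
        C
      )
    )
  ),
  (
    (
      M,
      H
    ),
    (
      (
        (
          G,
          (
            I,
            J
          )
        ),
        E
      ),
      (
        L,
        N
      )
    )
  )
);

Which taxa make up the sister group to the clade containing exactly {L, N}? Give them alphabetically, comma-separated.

The clade containing exactly {L, N} attaches to the tree at the node subtending (((G,(I,J)),E),(L,N)).
The other lineage descending from that same node — the sister group — is ((G,(I,J)),E); its 4 tips in alphabetical order are the answer.

E, G, I, J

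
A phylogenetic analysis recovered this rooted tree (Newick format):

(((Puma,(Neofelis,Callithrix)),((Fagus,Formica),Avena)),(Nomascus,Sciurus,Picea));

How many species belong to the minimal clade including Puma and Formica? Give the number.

The MRCA of Puma and Formica is the node subtending ((Puma,(Neofelis,Callithrix)),((Fagus,Formica),Avena)).
That clade contains 6 terminal taxa: Avena, Callithrix, Fagus, Formica, Neofelis, Puma.

6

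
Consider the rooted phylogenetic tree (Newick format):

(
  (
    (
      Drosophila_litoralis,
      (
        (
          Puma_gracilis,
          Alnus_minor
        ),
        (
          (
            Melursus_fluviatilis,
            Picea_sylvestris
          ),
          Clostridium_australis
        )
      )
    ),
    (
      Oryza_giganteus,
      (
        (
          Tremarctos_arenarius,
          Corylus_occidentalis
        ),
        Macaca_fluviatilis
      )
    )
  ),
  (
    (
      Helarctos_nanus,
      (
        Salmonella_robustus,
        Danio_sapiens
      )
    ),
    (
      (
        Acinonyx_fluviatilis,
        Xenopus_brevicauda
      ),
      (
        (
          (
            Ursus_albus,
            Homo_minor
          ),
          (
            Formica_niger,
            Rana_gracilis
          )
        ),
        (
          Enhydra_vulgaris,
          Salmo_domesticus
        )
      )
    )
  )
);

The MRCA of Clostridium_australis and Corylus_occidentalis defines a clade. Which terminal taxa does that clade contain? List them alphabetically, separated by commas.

Alnus_minor, Clostridium_australis, Corylus_occidentalis, Drosophila_litoralis, Macaca_fluviatilis, Melursus_fluviatilis, Oryza_giganteus, Picea_sylvestris, Puma_gracilis, Tremarctos_arenarius

Tracing Clostridium_australis: it sits inside ((Melursus_fluviatilis,Picea_sylvestris),Clostridium_australis).
Tracing Corylus_occidentalis: it sits inside (Tremarctos_arenarius,Corylus_occidentalis).
The smallest clade enclosing both is ((Drosophila_litoralis,((Puma_gracilis,Alnus_minor),((Melursus_fluviatilis,Picea_sylvestris),Clostridium_australis))),(Oryza_giganteus,((Tremarctos_arenarius,Corylus_occidentalis),Macaca_fluviatilis))); the answer is its 10 terminal taxa in alphabetical order.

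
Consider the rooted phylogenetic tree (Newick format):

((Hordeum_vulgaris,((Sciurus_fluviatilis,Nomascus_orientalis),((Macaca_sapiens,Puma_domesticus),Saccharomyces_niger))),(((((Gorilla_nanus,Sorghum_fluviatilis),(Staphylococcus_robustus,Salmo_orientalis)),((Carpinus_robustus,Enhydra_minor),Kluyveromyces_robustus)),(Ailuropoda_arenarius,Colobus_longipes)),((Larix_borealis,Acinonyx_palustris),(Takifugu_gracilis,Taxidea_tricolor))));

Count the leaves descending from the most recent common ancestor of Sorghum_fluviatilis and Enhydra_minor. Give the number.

7

The MRCA of Sorghum_fluviatilis and Enhydra_minor is the node subtending (((Gorilla_nanus,Sorghum_fluviatilis),(Staphylococcus_robustus,Salmo_orientalis)),((Carpinus_robustus,Enhydra_minor),Kluyveromyces_robustus)).
That clade contains 7 terminal taxa: Carpinus_robustus, Enhydra_minor, Gorilla_nanus, Kluyveromyces_robustus, Salmo_orientalis, Sorghum_fluviatilis, Staphylococcus_robustus.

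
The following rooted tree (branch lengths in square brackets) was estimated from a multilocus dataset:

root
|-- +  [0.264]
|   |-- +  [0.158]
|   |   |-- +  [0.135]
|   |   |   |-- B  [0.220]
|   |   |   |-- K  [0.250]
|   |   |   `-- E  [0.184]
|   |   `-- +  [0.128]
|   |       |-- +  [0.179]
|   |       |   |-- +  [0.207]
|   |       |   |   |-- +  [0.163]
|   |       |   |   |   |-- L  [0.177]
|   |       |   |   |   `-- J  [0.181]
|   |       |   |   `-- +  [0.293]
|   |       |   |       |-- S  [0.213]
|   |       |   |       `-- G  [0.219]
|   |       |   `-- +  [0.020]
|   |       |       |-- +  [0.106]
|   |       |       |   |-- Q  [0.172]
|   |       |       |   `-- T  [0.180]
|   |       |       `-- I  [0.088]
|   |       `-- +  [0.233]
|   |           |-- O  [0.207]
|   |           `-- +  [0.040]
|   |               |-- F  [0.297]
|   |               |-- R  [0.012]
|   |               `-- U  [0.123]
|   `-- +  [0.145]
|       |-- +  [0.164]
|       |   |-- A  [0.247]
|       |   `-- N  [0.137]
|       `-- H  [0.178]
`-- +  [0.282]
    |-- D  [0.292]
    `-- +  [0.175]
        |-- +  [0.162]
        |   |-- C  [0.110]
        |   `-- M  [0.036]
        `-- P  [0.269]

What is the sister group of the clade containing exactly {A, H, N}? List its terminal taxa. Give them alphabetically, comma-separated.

B, E, F, G, I, J, K, L, O, Q, R, S, T, U

The clade containing exactly {A, H, N} attaches to the tree at the node subtending (((B,K,E),((((L,J),(S,G)),((Q,T),I)),(O,(F,R,U)))),((A,N),H)).
The other lineage descending from that same node — the sister group — is ((B,K,E),((((L,J),(S,G)),((Q,T),I)),(O,(F,R,U)))); its 14 tips in alphabetical order are the answer.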